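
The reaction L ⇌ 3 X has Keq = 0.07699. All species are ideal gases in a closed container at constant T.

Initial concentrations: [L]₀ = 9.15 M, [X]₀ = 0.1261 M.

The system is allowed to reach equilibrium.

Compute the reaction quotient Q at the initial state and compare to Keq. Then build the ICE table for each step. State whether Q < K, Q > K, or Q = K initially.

Q₀ = 2.1914e-04 vs Keq = 0.07699 ⇒ Q<K, forward
Step 1:
                  L         X
  Initial      9.15    0.1261
  Change    -0.2518    0.7554
  Equil       8.898    0.8815
  solve Keq expr → x = 0.2518; check Q = 0.07699

Q₀ = 2.1914e-04; Q < K (proceeds forward)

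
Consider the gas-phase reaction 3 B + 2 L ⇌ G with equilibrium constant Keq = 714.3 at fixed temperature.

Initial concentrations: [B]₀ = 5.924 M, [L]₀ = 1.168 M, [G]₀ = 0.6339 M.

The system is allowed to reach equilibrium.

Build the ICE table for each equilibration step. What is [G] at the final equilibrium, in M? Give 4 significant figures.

Q₀ = 0.002235 vs Keq = 714.3 ⇒ Q<K, forward
Step 1:
                   B          L          G
  Initial      5.924      1.168     0.6339
  Change      -1.745     -1.163     0.5816
  Equil        4.179   0.004828      1.215
  solve Keq expr → x = 0.5816; check Q = 714.3

[G]_eq = 1.215 M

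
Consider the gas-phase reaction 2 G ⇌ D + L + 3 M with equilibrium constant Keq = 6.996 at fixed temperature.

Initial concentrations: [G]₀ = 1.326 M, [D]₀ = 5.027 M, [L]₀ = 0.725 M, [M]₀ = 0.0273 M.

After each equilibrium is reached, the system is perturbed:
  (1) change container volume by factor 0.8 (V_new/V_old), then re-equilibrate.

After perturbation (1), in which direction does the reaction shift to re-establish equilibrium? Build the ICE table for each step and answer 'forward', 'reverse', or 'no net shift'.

Direction: reverse

Q₀ = 4.2174e-05 vs Keq = 6.996 ⇒ Q<K, forward
Step 1:
                    G           D           L           M
  init          1.326       5.027       0.725      0.0273
  Δ           -0.5798      0.2899      0.2899      0.8697
  eq           0.7462       5.317       1.015       0.897
  solve Keq expr → x = 0.2899; check Q = 6.996
Then change container volume by factor 0.8 (V_new/V_old).
Step 2:
                    G           D           L           M
  init         0.9327       6.646       1.269       1.121
  Δ           0.09818    -0.04909    -0.04909     -0.1473
  eq            1.031       6.597        1.22       0.974
  solve Keq expr → x = -0.04909; check Q = 6.996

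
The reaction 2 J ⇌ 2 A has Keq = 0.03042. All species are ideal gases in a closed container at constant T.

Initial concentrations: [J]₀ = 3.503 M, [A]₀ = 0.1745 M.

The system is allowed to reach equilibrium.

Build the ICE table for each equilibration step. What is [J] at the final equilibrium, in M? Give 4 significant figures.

[J]_eq = 3.131 M

Q₀ = 0.002481 vs Keq = 0.03042 ⇒ Q<K, forward
Step 1:
                    J           A
  init          3.503      0.1745
  Δ           -0.3716      0.3716
  eq            3.131      0.5461
  solve Keq expr → x = 0.1858; check Q = 0.03042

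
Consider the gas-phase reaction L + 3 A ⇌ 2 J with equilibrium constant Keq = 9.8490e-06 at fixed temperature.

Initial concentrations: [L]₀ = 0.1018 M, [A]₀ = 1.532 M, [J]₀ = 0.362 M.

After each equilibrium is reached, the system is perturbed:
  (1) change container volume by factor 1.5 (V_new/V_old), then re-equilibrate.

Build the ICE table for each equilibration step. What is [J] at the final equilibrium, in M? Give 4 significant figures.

[J]_eq = 0.002203 M

Q₀ = 0.358 vs Keq = 9.8490e-06 ⇒ Q>K, reverse
Step 1:
                  L         A         J
  Initial    0.1018     1.532     0.362
  Change     0.1785    0.5356   -0.3571
  Equil      0.2803     2.068   0.00494
  solve Keq expr → x = -0.1785; check Q = 9.8490e-06
Then change container volume by factor 1.5 (V_new/V_old).
Step 2:
                  L         A         J
  Initial    0.1869     1.378  0.003293
  Change  5.4533e-04  0.001636 -0.001091
  Equil      0.1874      1.38  0.002203
  solve Keq expr → x = -5.4533e-04; check Q = 9.8490e-06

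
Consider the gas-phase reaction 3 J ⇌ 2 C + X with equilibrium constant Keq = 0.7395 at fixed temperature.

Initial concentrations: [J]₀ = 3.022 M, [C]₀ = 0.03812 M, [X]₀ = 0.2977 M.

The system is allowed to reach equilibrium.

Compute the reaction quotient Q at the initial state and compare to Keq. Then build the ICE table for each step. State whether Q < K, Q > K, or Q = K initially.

Q₀ = 1.5675e-05 vs Keq = 0.7395 ⇒ Q<K, forward
Step 1:
                   J          C          X
  init         3.022    0.03812     0.2977
  Δ           -1.795      1.197     0.5983
  eq           1.227      1.235      0.896
  solve Keq expr → x = 0.5983; check Q = 0.7395

Q₀ = 1.5675e-05; Q < K (proceeds forward)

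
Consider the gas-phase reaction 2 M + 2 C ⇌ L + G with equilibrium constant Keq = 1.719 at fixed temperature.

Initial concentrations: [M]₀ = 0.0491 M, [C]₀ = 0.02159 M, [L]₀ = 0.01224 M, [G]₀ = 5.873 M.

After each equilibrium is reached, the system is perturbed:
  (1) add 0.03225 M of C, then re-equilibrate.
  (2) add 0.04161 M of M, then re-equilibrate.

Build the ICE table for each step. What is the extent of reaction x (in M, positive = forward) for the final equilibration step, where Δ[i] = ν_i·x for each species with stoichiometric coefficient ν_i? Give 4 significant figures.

x = 1.4093e-05 M

Q₀ = 6.3970e+04 vs Keq = 1.719 ⇒ Q>K, reverse
Step 1:
                    M           C           L           G
  Initial      0.0491     0.02159     0.01224       5.873
  Change      0.02447     0.02447    -0.01224    -0.01224
  Equil       0.07357     0.04606  3.3688e-06       5.861
  solve Keq expr → x = -0.01224; check Q = 1.719
Then add 0.03225 M of C.
Step 2:
                    M           C           L           G
  Initial     0.07357     0.07831  3.3688e-06       5.861
  Change  -1.2724e-05 -1.2724e-05  6.3619e-06  6.3619e-06
  Equil       0.07356      0.0783  9.7306e-06       5.861
  solve Keq expr → x = 6.3619e-06; check Q = 1.719
Then add 0.04161 M of M.
Step 3:
                    M           C           L           G
  Initial      0.1152      0.0783  9.7306e-06       5.861
  Change  -2.8186e-05 -2.8186e-05  1.4093e-05  1.4093e-05
  Equil        0.1151     0.07827  2.3824e-05       5.861
  solve Keq expr → x = 1.4093e-05; check Q = 1.719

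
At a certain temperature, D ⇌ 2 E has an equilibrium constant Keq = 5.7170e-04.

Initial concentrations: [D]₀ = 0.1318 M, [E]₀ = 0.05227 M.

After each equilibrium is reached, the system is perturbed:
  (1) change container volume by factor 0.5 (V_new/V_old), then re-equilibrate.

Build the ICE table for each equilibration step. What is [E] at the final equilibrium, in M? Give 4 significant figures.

Q₀ = 0.02073 vs Keq = 5.7170e-04 ⇒ Q>K, reverse
Step 1:
                    D           E
  Initial      0.1318     0.05227
  Change      0.02145    -0.04291
  Equil        0.1533     0.00936
  solve Keq expr → x = -0.02145; check Q = 5.7170e-04
Then change container volume by factor 0.5 (V_new/V_old).
Step 2:
                    D           E
  Initial      0.3065     0.01872
  Change     0.002712   -0.005425
  Equil        0.3092      0.0133
  solve Keq expr → x = -0.002712; check Q = 5.7170e-04

[E]_eq = 0.0133 M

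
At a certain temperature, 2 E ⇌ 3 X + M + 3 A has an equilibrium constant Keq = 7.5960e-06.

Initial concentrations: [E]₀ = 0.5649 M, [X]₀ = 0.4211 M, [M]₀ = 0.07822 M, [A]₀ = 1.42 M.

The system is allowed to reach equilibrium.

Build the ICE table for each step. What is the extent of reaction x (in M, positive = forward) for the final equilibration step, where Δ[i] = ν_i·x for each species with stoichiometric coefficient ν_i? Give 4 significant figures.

x = -0.07786 M

Q₀ = 0.05241 vs Keq = 7.5960e-06 ⇒ Q>K, reverse
Step 1:
                    E           X           M           A
  init         0.5649      0.4211     0.07822        1.42
  Δ            0.1557     -0.2336    -0.07786     -0.2336
  eq           0.7206      0.1875  3.5825e-04       1.186
  solve Keq expr → x = -0.07786; check Q = 7.5960e-06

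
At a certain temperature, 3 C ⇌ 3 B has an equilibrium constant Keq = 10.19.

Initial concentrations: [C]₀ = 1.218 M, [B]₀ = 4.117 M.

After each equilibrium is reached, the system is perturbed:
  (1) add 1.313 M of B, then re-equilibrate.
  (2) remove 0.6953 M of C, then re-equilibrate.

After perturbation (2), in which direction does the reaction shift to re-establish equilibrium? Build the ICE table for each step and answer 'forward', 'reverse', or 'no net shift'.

Direction: reverse

Q₀ = 38.62 vs Keq = 10.19 ⇒ Q>K, reverse
Step 1:
                   C          B
  init         1.218      4.117
  Δ            0.466     -0.466
  eq           1.684      3.651
  solve Keq expr → x = -0.1553; check Q = 10.19
Then add 1.313 M of B.
Step 2:
                   C          B
  init         1.684      4.964
  Δ           0.4145    -0.4145
  eq           2.098       4.55
  solve Keq expr → x = -0.1382; check Q = 10.19
Then remove 0.6953 M of C.
Step 3:
                   C          B
  init         1.403       4.55
  Δ           0.4758    -0.4758
  eq           1.879      4.074
  solve Keq expr → x = -0.1586; check Q = 10.19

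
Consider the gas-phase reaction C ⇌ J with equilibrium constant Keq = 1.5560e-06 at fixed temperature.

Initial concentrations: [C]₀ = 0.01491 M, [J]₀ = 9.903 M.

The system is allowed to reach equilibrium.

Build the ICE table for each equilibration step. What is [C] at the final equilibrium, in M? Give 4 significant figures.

Q₀ = 664.2 vs Keq = 1.5560e-06 ⇒ Q>K, reverse
Step 1:
                   C          J
  I          0.01491      9.903
  C            9.903     -9.903
  E            9.918 1.5432e-05
  solve Keq expr → x = -9.903; check Q = 1.5560e-06

[C]_eq = 9.918 M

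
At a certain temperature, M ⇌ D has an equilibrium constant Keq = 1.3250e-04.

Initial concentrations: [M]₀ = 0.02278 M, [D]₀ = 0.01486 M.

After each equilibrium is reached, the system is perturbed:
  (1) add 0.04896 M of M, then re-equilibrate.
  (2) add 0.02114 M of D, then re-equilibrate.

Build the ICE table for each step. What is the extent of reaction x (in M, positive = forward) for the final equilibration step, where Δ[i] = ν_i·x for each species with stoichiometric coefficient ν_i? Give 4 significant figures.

Q₀ = 0.6523 vs Keq = 1.3250e-04 ⇒ Q>K, reverse
Step 1:
                   M          D
  I          0.02278    0.01486
  C          0.01486   -0.01486
  E          0.03764 4.9866e-06
  solve Keq expr → x = -0.01486; check Q = 1.3250e-04
Then add 0.04896 M of M.
Step 2:
                   M          D
  I           0.0866 4.9866e-06
  C       -6.4863e-06 6.4863e-06
  E          0.08659 1.1473e-05
  solve Keq expr → x = 6.4863e-06; check Q = 1.3250e-04
Then add 0.02114 M of D.
Step 3:
                   M          D
  I          0.08659    0.02115
  C          0.02114   -0.02114
  E           0.1077 1.4274e-05
  solve Keq expr → x = -0.02114; check Q = 1.3250e-04

x = -0.02114 M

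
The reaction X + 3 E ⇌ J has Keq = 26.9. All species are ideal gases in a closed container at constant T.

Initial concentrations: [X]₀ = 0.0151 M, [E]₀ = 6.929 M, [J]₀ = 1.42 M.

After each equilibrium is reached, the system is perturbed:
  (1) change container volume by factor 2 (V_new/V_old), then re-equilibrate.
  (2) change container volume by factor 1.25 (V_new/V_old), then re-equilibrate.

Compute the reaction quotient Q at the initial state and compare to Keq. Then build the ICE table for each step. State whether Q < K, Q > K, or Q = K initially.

Q₀ = 0.2827 vs Keq = 26.9 ⇒ Q<K, forward
Step 1:
                   X          E          J
  init        0.0151      6.929       1.42
  Δ         -0.01494   -0.04481    0.01494
  eq      1.6350e-04      6.884      1.435
  solve Keq expr → x = 0.01494; check Q = 26.9
Then change container volume by factor 2 (V_new/V_old).
Step 2:
                   X          E          J
  init    8.1751e-05      3.442     0.7175
  Δ       5.7076e-04   0.001712 -5.7076e-04
  eq      6.5251e-04      3.444     0.7169
  solve Keq expr → x = -5.7076e-04; check Q = 26.9
Then change container volume by factor 1.25 (V_new/V_old).
Step 3:
                   X          E          J
  init    5.2201e-04      2.755     0.5735
  Δ       4.9501e-04   0.001485 -4.9501e-04
  eq        0.001017      2.757      0.573
  solve Keq expr → x = -4.9501e-04; check Q = 26.9

Q₀ = 0.2827; Q < K (proceeds forward)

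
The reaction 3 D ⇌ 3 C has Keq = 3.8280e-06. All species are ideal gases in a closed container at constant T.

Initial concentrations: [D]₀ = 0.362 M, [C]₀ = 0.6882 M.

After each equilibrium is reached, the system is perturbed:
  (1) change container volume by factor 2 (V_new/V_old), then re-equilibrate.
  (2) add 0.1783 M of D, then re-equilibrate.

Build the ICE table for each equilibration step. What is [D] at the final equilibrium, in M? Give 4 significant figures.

[D]_eq = 0.6926 M

Q₀ = 6.871 vs Keq = 3.8280e-06 ⇒ Q>K, reverse
Step 1:
                  D         C
  I           0.362    0.6882
  C           0.672    -0.672
  E           1.034   0.01618
  solve Keq expr → x = -0.224; check Q = 3.8280e-06
Then change container volume by factor 2 (V_new/V_old).
Step 2:
                  D         C
  I           0.517  0.008088
  C               0         0
  E           0.517  0.008088
  solve Keq expr → x = 0; check Q = 3.8280e-06
Then add 0.1783 M of D.
Step 3:
                  D         C
  I          0.6953  0.008088
  C       -0.002746  0.002746
  E          0.6926   0.01083
  solve Keq expr → x = 9.1540e-04; check Q = 3.8280e-06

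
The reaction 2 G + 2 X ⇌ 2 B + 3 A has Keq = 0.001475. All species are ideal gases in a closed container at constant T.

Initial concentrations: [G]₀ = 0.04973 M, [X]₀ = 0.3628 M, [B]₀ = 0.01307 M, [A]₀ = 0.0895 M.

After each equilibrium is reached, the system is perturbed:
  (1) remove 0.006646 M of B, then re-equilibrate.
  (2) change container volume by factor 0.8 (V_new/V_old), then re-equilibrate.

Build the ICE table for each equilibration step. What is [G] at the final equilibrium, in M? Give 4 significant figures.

Q₀ = 3.7623e-04 vs Keq = 0.001475 ⇒ Q<K, forward
Step 1:
                  G         X         B         A
  Initial   0.04973    0.3628   0.01307    0.0895
  Change  -0.006162 -0.006162  0.006162  0.009243
  Equil     0.04357    0.3566   0.01923   0.09874
  solve Keq expr → x = 0.003081; check Q = 0.001475
Then remove 0.006646 M of B.
Step 2:
                  G         X         B         A
  Initial   0.04357    0.3566   0.01259   0.09874
  Change  -0.003566 -0.003566  0.003566  0.005348
  Equil        0.04    0.3531   0.01615    0.1041
  solve Keq expr → x = 0.001783; check Q = 0.001475
Then change container volume by factor 0.8 (V_new/V_old).
Step 3:
                  G         X         B         A
  Initial      0.05    0.4413   0.02019    0.1301
  Change   0.001232  0.001232 -0.001232 -0.001848
  Equil     0.05124    0.4426   0.01896    0.1283
  solve Keq expr → x = -6.1613e-04; check Q = 0.001475

[G]_eq = 0.05124 M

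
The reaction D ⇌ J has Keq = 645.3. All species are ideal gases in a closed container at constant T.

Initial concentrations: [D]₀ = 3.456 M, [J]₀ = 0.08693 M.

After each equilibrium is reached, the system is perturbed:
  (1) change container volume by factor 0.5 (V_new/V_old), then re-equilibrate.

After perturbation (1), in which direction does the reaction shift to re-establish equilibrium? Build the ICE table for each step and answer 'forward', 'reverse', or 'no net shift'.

Q₀ = 0.02515 vs Keq = 645.3 ⇒ Q<K, forward
Step 1:
                  D         J
  init        3.456   0.08693
  Δ          -3.451     3.451
  eq       0.005482     3.537
  solve Keq expr → x = 3.451; check Q = 645.3
Then change container volume by factor 0.5 (V_new/V_old).
Step 2:
                  D         J
  init      0.01096     7.075
  Δ               0         0
  eq        0.01096     7.075
  solve Keq expr → x = 0; check Q = 645.3

Direction: no net shift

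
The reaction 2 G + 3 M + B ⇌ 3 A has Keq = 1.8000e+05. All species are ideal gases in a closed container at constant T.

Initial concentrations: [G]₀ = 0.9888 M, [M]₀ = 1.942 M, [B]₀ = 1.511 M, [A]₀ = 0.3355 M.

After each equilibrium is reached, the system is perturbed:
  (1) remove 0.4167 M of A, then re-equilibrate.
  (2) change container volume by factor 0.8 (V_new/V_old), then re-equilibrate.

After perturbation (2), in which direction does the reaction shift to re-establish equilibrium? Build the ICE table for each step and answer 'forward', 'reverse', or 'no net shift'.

Q₀ = 0.00349 vs Keq = 1.8000e+05 ⇒ Q<K, forward
Step 1:
                  G         M         B         A
  I          0.9888     1.942     1.511    0.3355
  C         -0.9722    -1.458   -0.4861     1.458
  E         0.01662    0.4837     1.025     1.794
  solve Keq expr → x = 0.4861; check Q = 1.8000e+05
Then remove 0.4167 M of A.
Step 2:
                  G         M         B         A
  I         0.01662    0.4837     1.025     1.377
  C       -0.005064 -0.007597 -0.002532  0.007597
  E         0.01156    0.4761     1.022     1.385
  solve Keq expr → x = 0.002532; check Q = 1.8000e+05
Then change container volume by factor 0.8 (V_new/V_old).
Step 3:
                  G         M         B         A
  I         0.01445    0.5952     1.278     1.731
  C       -0.003895 -0.005843 -0.001948  0.005843
  E         0.01056    0.5893     1.276     1.737
  solve Keq expr → x = 0.001948; check Q = 1.8000e+05

Direction: forward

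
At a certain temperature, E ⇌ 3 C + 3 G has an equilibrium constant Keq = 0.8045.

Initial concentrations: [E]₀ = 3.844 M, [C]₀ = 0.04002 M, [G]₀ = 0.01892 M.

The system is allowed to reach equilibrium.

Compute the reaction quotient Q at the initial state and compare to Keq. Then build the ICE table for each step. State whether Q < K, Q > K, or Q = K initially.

Q₀ = 1.1293e-10; Q < K (proceeds forward)

Q₀ = 1.1293e-10 vs Keq = 0.8045 ⇒ Q<K, forward
Step 1:
                  E         C         G
  init        3.844   0.04002   0.01892
  Δ         -0.3855     1.157     1.157
  eq          3.458     1.197     1.175
  solve Keq expr → x = 0.3855; check Q = 0.8045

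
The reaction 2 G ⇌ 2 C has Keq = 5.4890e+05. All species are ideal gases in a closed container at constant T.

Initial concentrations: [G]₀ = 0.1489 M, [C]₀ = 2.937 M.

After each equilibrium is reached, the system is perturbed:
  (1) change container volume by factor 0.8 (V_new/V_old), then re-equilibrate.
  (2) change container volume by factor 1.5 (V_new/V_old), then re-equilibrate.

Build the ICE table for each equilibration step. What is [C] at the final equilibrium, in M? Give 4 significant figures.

[C]_eq = 2.568 M

Q₀ = 389.1 vs Keq = 5.4890e+05 ⇒ Q<K, forward
Step 1:
                   G          C
  I           0.1489      2.937
  C          -0.1447     0.1447
  E          0.00416      3.082
  solve Keq expr → x = 0.07237; check Q = 5.4890e+05
Then change container volume by factor 0.8 (V_new/V_old).
Step 2:
                   G          C
  I         0.005199      3.852
  C                0          0
  E         0.005199      3.852
  solve Keq expr → x = 0; check Q = 5.4890e+05
Then change container volume by factor 1.5 (V_new/V_old).
Step 3:
                   G          C
  I         0.003466      2.568
  C                0          0
  E         0.003466      2.568
  solve Keq expr → x = 0; check Q = 5.4890e+05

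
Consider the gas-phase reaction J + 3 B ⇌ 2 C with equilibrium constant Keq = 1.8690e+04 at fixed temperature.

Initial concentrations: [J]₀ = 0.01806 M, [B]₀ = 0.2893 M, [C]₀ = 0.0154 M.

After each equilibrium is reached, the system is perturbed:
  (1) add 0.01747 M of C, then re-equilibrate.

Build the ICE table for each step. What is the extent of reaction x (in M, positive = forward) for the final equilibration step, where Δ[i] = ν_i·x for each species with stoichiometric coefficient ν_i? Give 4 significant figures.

Q₀ = 0.5423 vs Keq = 1.8690e+04 ⇒ Q<K, forward
Step 1:
                   J          B          C
  I          0.01806     0.2893     0.0154
  C         -0.01805   -0.05415     0.0361
  E       1.0913e-05     0.2352     0.0515
  solve Keq expr → x = 0.01805; check Q = 1.8690e+04
Then add 0.01747 M of C.
Step 2:
                   J          B          C
  I       1.0913e-05     0.2352    0.06897
  C       8.6433e-06 2.5930e-05 -1.7287e-05
  E       1.9556e-05     0.2352    0.06895
  solve Keq expr → x = -8.6433e-06; check Q = 1.8690e+04

x = -8.6433e-06 M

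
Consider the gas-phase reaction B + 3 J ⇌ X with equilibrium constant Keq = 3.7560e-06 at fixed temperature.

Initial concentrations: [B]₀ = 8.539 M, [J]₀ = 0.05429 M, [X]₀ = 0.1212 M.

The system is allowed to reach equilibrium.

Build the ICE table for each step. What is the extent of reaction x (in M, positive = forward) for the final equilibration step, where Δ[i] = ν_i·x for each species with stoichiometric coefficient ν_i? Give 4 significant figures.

Q₀ = 88.7 vs Keq = 3.7560e-06 ⇒ Q>K, reverse
Step 1:
                  B         J         X
  init        8.539   0.05429    0.1212
  Δ          0.1212    0.3636   -0.1212
  eq           8.66    0.4179 2.3737e-06
  solve Keq expr → x = -0.1212; check Q = 3.7560e-06

x = -0.1212 M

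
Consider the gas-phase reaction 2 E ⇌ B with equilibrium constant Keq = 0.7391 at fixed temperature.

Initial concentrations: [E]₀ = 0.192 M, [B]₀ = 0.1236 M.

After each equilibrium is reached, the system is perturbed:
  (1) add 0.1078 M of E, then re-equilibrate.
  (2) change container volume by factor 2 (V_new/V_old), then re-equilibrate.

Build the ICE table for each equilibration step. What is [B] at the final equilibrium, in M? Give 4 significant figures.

Q₀ = 3.353 vs Keq = 0.7391 ⇒ Q>K, reverse
Step 1:
                  E         B
  Initial     0.192    0.1236
  Change     0.1113  -0.05563
  Equil      0.3033   0.06797
  solve Keq expr → x = -0.05563; check Q = 0.7391
Then add 0.1078 M of E.
Step 2:
                  E         B
  Initial    0.4111   0.06797
  Change   -0.05328   0.02664
  Equil      0.3578   0.09461
  solve Keq expr → x = 0.02664; check Q = 0.7391
Then change container volume by factor 2 (V_new/V_old).
Step 3:
                  E         B
  Initial    0.1789    0.0473
  Change    0.03007  -0.01503
  Equil       0.209   0.03227
  solve Keq expr → x = -0.01503; check Q = 0.7391

[B]_eq = 0.03227 M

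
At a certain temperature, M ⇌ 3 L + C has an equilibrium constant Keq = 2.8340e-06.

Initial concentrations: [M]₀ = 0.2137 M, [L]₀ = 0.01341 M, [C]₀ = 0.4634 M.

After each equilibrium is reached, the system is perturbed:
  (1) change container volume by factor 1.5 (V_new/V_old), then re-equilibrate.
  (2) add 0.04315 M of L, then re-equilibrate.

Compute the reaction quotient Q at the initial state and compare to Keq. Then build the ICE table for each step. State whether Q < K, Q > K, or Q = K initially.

Q₀ = 5.2292e-06; Q > K (proceeds reverse)

Q₀ = 5.2292e-06 vs Keq = 2.8340e-06 ⇒ Q>K, reverse
Step 1:
                   M          L          C
  Initial     0.2137    0.01341     0.4634
  Change  8.1878e-04  -0.002456 -8.1878e-04
  Equil       0.2145    0.01095     0.4626
  solve Keq expr → x = -8.1878e-04; check Q = 2.8340e-06
Then change container volume by factor 1.5 (V_new/V_old).
Step 2:
                   M          L          C
  Initial      0.143   0.007302     0.3084
  Change   -0.001202   0.003606   0.001202
  Equil       0.1418    0.01091     0.3096
  solve Keq expr → x = 0.001202; check Q = 2.8340e-06
Then add 0.04315 M of L.
Step 3:
                   M          L          C
  Initial     0.1418    0.05406     0.3096
  Change     0.01421   -0.04262   -0.01421
  Equil        0.156    0.01144     0.2954
  solve Keq expr → x = -0.01421; check Q = 2.8340e-06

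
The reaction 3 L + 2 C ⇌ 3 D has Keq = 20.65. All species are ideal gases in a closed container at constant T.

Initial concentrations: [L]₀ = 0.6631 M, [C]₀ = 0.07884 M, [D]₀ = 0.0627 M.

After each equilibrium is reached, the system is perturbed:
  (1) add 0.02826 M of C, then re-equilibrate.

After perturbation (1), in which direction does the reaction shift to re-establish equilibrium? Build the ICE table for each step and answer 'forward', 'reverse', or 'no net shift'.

Direction: forward

Q₀ = 0.136 vs Keq = 20.65 ⇒ Q<K, forward
Step 1:
                  L         C         D
  Initial    0.6631   0.07884    0.0627
  Change   -0.07888  -0.05259   0.07888
  Equil      0.5842   0.02625    0.1416
  solve Keq expr → x = 0.02629; check Q = 20.65
Then add 0.02826 M of C.
Step 2:
                  L         C         D
  Initial    0.5842   0.05451    0.1416
  Change    -0.0269  -0.01794    0.0269
  Equil      0.5573   0.03658    0.1685
  solve Keq expr → x = 0.008968; check Q = 20.65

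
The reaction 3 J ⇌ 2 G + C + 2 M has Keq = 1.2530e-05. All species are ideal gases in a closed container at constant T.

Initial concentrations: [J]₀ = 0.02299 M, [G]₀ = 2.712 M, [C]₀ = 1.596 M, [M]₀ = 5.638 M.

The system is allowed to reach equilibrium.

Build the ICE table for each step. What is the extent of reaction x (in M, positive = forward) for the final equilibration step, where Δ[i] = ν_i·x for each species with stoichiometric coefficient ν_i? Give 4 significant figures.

Q₀ = 3.0708e+07 vs Keq = 1.2530e-05 ⇒ Q>K, reverse
Step 1:
                   J          G          C          M
  init       0.02299      2.712      1.596      5.638
  Δ            4.038     -2.692     -1.346     -2.692
  eq           4.061    0.01968     0.2498      2.946
  solve Keq expr → x = -1.346; check Q = 1.2530e-05

x = -1.346 M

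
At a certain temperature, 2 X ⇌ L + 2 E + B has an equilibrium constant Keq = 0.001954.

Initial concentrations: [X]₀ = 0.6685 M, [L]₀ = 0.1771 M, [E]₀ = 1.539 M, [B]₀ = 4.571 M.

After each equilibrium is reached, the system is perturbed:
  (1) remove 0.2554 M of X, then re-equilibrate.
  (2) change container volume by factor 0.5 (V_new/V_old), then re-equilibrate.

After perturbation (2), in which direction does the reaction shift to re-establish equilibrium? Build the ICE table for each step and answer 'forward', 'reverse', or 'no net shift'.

Direction: reverse

Q₀ = 4.29 vs Keq = 0.001954 ⇒ Q>K, reverse
Step 1:
                   X          L          E          B
  I           0.6685     0.1771      1.539      4.571
  C           0.3535    -0.1768    -0.3535    -0.1768
  E            1.022 3.3052e-04      1.185      4.394
  solve Keq expr → x = -0.1768; check Q = 0.001954
Then remove 0.2554 M of X.
Step 2:
                   X          L          E          B
  I           0.7666 3.3052e-04      1.185      4.394
  C       2.8863e-04 -1.4431e-04 -2.8863e-04 -1.4431e-04
  E           0.7669 1.8621e-04      1.185      4.394
  solve Keq expr → x = -1.4431e-04; check Q = 0.001954
Then change container volume by factor 0.5 (V_new/V_old).
Step 3:
                   X          L          E          B
  I            1.534 3.7242e-04       2.37      8.788
  C       5.5840e-04 -2.7920e-04 -5.5840e-04 -2.7920e-04
  E            1.534 9.3219e-05       2.37      8.788
  solve Keq expr → x = -2.7920e-04; check Q = 0.001954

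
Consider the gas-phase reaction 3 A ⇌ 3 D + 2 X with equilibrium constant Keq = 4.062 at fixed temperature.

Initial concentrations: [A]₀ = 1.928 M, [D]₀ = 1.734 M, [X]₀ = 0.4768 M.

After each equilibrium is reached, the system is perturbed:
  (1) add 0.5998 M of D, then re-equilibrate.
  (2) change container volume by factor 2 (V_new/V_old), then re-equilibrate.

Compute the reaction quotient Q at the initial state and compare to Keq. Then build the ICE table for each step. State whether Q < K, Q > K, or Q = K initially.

Q₀ = 0.1654; Q < K (proceeds forward)

Q₀ = 0.1654 vs Keq = 4.062 ⇒ Q<K, forward
Step 1:
                  A         D         X
  init        1.928     1.734    0.4768
  Δ         -0.5946    0.5946    0.3964
  eq          1.333     2.329    0.8732
  solve Keq expr → x = 0.1982; check Q = 4.062
Then add 0.5998 M of D.
Step 2:
                  A         D         X
  init        1.333     2.928    0.8732
  Δ          0.1431   -0.1431   -0.0954
  eq          1.476     2.785    0.7778
  solve Keq expr → x = -0.0477; check Q = 4.062
Then change container volume by factor 2 (V_new/V_old).
Step 3:
                  A         D         X
  init       0.7382     1.393    0.3889
  Δ         -0.1439    0.1439   0.09593
  eq         0.5943     1.537    0.4848
  solve Keq expr → x = 0.04796; check Q = 4.062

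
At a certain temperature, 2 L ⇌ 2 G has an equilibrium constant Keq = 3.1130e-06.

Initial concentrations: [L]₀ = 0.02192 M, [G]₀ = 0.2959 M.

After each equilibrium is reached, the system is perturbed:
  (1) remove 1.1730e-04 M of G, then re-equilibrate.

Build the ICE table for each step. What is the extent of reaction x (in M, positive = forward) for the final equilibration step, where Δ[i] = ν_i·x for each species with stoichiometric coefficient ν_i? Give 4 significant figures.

Q₀ = 182.2 vs Keq = 3.1130e-06 ⇒ Q>K, reverse
Step 1:
                   L          G
  init       0.02192     0.2959
  Δ           0.2953    -0.2953
  eq          0.3173 5.5976e-04
  solve Keq expr → x = -0.1477; check Q = 3.1130e-06
Then remove 1.1730e-04 M of G.
Step 2:
                   L          G
  init        0.3173 4.4246e-04
  Δ       -1.1709e-04 1.1709e-04
  eq          0.3171 5.5956e-04
  solve Keq expr → x = 5.8547e-05; check Q = 3.1130e-06

x = 5.8547e-05 M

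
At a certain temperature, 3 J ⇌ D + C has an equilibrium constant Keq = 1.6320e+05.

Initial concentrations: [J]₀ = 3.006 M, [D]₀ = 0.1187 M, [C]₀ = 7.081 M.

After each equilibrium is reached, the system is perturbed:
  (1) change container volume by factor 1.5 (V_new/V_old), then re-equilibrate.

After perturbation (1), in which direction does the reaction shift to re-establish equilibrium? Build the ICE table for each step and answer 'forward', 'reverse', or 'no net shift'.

Direction: reverse

Q₀ = 0.03094 vs Keq = 1.6320e+05 ⇒ Q<K, forward
Step 1:
                   J          D          C
  Initial      3.006     0.1187      7.081
  Change      -2.968     0.9893     0.9893
  Equil      0.03798      1.108       8.07
  solve Keq expr → x = 0.9893; check Q = 1.6320e+05
Then change container volume by factor 1.5 (V_new/V_old).
Step 2:
                   J          D          C
  Initial    0.02532     0.7387       5.38
  Change    0.003646  -0.001215  -0.001215
  Equil      0.02897     0.7375      5.379
  solve Keq expr → x = -0.001215; check Q = 1.6320e+05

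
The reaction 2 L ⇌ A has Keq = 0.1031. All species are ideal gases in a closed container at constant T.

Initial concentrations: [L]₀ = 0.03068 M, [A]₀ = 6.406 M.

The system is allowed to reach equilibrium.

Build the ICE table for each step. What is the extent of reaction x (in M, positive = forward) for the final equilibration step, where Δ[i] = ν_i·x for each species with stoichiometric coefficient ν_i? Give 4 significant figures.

x = -2.9 M

Q₀ = 6806 vs Keq = 0.1031 ⇒ Q>K, reverse
Step 1:
                    L           A
  init        0.03068       6.406
  Δ             5.801        -2.9
  eq            5.831       3.506
  solve Keq expr → x = -2.9; check Q = 0.1031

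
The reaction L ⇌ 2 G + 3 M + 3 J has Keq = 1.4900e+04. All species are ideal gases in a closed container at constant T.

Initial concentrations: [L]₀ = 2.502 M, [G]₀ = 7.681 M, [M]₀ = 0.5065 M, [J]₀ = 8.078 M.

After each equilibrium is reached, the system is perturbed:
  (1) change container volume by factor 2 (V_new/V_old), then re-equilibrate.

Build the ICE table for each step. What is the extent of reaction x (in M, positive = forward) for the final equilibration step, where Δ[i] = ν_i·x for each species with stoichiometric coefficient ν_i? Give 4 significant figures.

x = 0.3539 M

Q₀ = 1615 vs Keq = 1.4900e+04 ⇒ Q<K, forward
Step 1:
                  L         G         M         J
  I           2.502     7.681    0.5065     8.078
  C         -0.1512    0.3024    0.4536    0.4536
  E           2.351     7.983    0.9601     8.532
  solve Keq expr → x = 0.1512; check Q = 1.4900e+04
Then change container volume by factor 2 (V_new/V_old).
Step 2:
                  L         G         M         J
  I           1.175     3.992      0.48     4.266
  C         -0.3539    0.7078     1.062     1.062
  E          0.8215       4.7     1.542     5.328
  solve Keq expr → x = 0.3539; check Q = 1.4900e+04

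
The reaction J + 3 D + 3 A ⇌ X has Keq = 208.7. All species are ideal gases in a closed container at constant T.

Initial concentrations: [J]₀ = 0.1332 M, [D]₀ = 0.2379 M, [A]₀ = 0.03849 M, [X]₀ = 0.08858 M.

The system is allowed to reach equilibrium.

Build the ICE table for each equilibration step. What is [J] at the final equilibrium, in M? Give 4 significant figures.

[J]_eq = 0.1925 M

Q₀ = 8.6617e+05 vs Keq = 208.7 ⇒ Q>K, reverse
Step 1:
                   J          D          A          X
  I           0.1332     0.2379    0.03849    0.08858
  C          0.05931     0.1779     0.1779   -0.05931
  E           0.1925     0.4158     0.2164    0.02927
  solve Keq expr → x = -0.05931; check Q = 208.7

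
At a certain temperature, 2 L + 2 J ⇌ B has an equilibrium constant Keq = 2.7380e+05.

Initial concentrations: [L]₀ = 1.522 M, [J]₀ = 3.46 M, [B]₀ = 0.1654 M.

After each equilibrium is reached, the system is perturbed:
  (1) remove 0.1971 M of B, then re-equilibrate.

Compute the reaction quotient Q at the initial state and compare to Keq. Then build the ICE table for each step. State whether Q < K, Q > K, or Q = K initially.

Q₀ = 0.005964; Q < K (proceeds forward)

Q₀ = 0.005964 vs Keq = 2.7380e+05 ⇒ Q<K, forward
Step 1:
                    L           J           B
  I             1.522        3.46      0.1654
  C            -1.521      -1.521      0.7605
  E        9.4843e-04       1.939      0.9259
  solve Keq expr → x = 0.7605; check Q = 2.7380e+05
Then remove 0.1971 M of B.
Step 2:
                    L           J           B
  I        9.4843e-04       1.939      0.7288
  C       -1.0690e-04 -1.0690e-04  5.3451e-05
  E        8.4153e-04       1.939      0.7289
  solve Keq expr → x = 5.3451e-05; check Q = 2.7380e+05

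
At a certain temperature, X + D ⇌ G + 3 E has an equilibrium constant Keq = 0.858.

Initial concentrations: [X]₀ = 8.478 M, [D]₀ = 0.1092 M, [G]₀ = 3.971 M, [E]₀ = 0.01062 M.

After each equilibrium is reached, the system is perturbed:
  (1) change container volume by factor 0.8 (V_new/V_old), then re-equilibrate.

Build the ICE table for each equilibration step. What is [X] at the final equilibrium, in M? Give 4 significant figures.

Q₀ = 5.1376e-06 vs Keq = 0.858 ⇒ Q<K, forward
Step 1:
                    X           D           G           E
  I             8.478      0.1092       3.971     0.01062
  C          -0.09472    -0.09472     0.09472      0.2842
  E             8.383     0.01448       4.066      0.2948
  solve Keq expr → x = 0.09472; check Q = 0.858
Then change container volume by factor 0.8 (V_new/V_old).
Step 2:
                    X           D           G           E
  I             10.48      0.0181       5.082      0.3685
  C          0.006118    0.006118   -0.006118    -0.01835
  E             10.49     0.02422       5.076      0.3501
  solve Keq expr → x = -0.006118; check Q = 0.858

[X]_eq = 10.49 M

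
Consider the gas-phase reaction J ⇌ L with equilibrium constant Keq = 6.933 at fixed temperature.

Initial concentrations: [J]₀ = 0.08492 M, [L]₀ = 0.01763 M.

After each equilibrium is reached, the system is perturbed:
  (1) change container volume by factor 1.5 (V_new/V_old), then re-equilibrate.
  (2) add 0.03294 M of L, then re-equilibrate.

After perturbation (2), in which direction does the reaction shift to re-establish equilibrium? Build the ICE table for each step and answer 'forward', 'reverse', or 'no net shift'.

Direction: reverse

Q₀ = 0.2076 vs Keq = 6.933 ⇒ Q<K, forward
Step 1:
                   J          L
  I          0.08492    0.01763
  C         -0.07199    0.07199
  E          0.01293    0.08962
  solve Keq expr → x = 0.07199; check Q = 6.933
Then change container volume by factor 1.5 (V_new/V_old).
Step 2:
                   J          L
  I         0.008618    0.05975
  C                0          0
  E         0.008618    0.05975
  solve Keq expr → x = 0; check Q = 6.933
Then add 0.03294 M of L.
Step 3:
                   J          L
  I         0.008618    0.09269
  C         0.004152  -0.004152
  E          0.01277    0.08854
  solve Keq expr → x = -0.004152; check Q = 6.933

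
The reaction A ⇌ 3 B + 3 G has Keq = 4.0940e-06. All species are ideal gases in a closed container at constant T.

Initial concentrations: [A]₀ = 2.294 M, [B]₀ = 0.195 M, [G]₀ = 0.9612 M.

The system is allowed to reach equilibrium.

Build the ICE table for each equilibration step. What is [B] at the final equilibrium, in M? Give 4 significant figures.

[B]_eq = 0.02682 M

Q₀ = 0.00287 vs Keq = 4.0940e-06 ⇒ Q>K, reverse
Step 1:
                  A         B         G
  Initial     2.294     0.195    0.9612
  Change    0.05606   -0.1682   -0.1682
  Equil        2.35   0.02682     0.793
  solve Keq expr → x = -0.05606; check Q = 4.0940e-06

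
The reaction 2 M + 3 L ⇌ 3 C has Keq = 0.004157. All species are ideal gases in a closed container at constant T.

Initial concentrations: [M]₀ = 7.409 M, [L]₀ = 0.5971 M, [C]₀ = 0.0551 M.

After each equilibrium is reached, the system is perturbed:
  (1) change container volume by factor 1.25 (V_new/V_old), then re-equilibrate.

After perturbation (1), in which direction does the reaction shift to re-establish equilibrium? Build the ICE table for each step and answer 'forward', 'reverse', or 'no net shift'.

Q₀ = 1.4315e-05 vs Keq = 0.004157 ⇒ Q<K, forward
Step 1:
                   M          L          C
  init         7.409     0.5971     0.0551
  Δ           -0.127    -0.1905     0.1905
  eq           7.282     0.4066     0.2456
  solve Keq expr → x = 0.0635; check Q = 0.004157
Then change container volume by factor 1.25 (V_new/V_old).
Step 2:
                   M          L          C
  init         5.826     0.3253     0.1965
  Δ           0.0118     0.0177    -0.0177
  eq           5.837      0.343     0.1788
  solve Keq expr → x = -0.005901; check Q = 0.004157

Direction: reverse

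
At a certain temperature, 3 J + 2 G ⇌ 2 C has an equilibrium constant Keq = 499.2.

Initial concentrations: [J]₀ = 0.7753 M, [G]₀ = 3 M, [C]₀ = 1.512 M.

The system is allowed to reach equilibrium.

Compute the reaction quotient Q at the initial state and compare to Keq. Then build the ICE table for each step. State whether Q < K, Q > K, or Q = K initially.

Q₀ = 0.5451 vs Keq = 499.2 ⇒ Q<K, forward
Step 1:
                   J          G          C
  Initial     0.7753          3      1.512
  Change     -0.6697    -0.4465     0.4465
  Equil       0.1056      2.554      1.958
  solve Keq expr → x = 0.2232; check Q = 499.2

Q₀ = 0.5451; Q < K (proceeds forward)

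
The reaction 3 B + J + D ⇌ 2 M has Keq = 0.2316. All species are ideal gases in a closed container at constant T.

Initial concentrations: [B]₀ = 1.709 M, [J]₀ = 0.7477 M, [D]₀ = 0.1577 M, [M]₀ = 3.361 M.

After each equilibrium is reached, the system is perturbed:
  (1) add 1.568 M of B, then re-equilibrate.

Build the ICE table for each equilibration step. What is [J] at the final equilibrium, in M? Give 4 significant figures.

Q₀ = 19.19 vs Keq = 0.2316 ⇒ Q>K, reverse
Step 1:
                  B         J         D         M
  I           1.709    0.7477    0.1577     3.361
  C           1.448    0.4826    0.4826   -0.9652
  E           3.157      1.23    0.6403     2.396
  solve Keq expr → x = -0.4826; check Q = 0.2316
Then add 1.568 M of B.
Step 2:
                  B         J         D         M
  I           4.725      1.23    0.6403     2.396
  C         -0.5744   -0.1915   -0.1915    0.3829
  E            4.15     1.039    0.4489     2.779
  solve Keq expr → x = 0.1915; check Q = 0.2316

[J]_eq = 1.039 M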